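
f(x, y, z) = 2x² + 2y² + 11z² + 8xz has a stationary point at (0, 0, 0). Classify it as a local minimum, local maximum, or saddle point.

The Hessian at the origin is H = [[4, 0, 8], [0, 4, 0], [8, 0, 22]].
Congruent diagonalization of H (simultaneous row and column reduction) yields pivots 4, 4, 6.
That gives 3 positive pivots.
H is positive definite, so the origin is a strict local minimum.

local minimum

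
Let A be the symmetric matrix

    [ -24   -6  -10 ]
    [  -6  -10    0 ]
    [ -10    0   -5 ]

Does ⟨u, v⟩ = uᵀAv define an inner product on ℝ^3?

An LDLᵀ factorisation of A has diagonal entries -24, -17/2, -5/51.
Counting signs: 3 negative.
Hence Q is negative definite.
⟨·,·⟩ is an inner product exactly when A is positive definite.

no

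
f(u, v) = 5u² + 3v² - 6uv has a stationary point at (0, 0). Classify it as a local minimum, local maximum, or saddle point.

The Hessian at the origin is H = [[10, -6], [-6, 6]].
det H = 10·6 − (-6)² = 24 > 0 and H[1,1] = 10 > 0, so H is positive definite.
Therefore the origin is a local minimum.

local minimum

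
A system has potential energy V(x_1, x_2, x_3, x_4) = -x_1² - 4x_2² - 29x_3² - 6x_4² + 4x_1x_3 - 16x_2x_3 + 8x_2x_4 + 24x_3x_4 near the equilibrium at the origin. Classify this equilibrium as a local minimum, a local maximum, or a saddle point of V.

local maximum

The Hessian at the origin is H = [[-2, 0, 4, 0], [0, -8, -16, 8], [4, -16, -58, 24], [0, 8, 24, -12]].
Congruent diagonalization of H (simultaneous row and column reduction) yields pivots -2, -8, -18, -4/9.
Counting signs: 4 negative.
H is negative definite, so the origin is a strict local maximum.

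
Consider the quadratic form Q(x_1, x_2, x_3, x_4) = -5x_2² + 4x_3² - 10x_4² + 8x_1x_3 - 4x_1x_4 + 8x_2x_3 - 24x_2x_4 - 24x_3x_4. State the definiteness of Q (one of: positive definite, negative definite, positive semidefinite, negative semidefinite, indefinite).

The symmetric matrix is A = [[0, 0, 4, -2], [0, -5, 4, -12], [4, 4, 4, -12], [-2, -12, -12, -10]].
A is congruent to a diagonal matrix with 1 positive, 3 negative and 0 zero entries, so Q is indefinite.

indefinite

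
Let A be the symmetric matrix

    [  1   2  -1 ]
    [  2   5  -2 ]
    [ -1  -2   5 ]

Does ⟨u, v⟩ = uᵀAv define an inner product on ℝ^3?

yes

Leading principal minors: Δ_1 = 1, Δ_2 = 1, Δ_3 = 4.
All leading principal minors are positive, so by Sylvester's criterion Q is positive definite.
⟨·,·⟩ is an inner product exactly when A is positive definite.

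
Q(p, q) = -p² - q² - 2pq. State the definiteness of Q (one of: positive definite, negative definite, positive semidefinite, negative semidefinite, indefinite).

The symmetric matrix is A = [[-1, -1], [-1, -1]].
Row-reducing A symmetrically gives the diagonal entries -1, 0.
That gives 1 negative, 1 zero pivots.
Hence Q is negative semidefinite.

negative semidefinite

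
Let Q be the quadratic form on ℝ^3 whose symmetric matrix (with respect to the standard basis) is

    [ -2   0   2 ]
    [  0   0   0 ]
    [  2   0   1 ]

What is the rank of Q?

Congruent diagonalization of A (simultaneous row and column reduction) yields pivots -2, 0, 3.
Counting signs: 1 positive, 1 negative, 1 zero.
The rank is the number of nonzero pivots: 2.

2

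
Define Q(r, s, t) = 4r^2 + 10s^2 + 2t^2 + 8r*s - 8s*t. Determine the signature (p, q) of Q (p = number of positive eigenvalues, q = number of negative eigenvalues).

The associated matrix is A = [[4, 4, 0], [4, 10, -4], [0, -4, 2]].
Symmetric row and column elimination reduces A to a congruent diagonal form with pivots 4, 6, -2/3.
So there are 2 positive, 1 negative pivots.

(2, 1)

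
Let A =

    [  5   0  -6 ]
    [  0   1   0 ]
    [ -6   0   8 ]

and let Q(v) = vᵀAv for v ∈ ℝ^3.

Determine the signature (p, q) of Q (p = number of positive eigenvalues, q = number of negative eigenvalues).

Row-reducing A symmetrically gives the diagonal entries 5, 1, 4/5.
Counting signs: 3 positive.

(3, 0)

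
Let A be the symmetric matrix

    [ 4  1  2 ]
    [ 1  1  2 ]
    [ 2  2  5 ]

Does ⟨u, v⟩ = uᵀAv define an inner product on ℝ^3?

yes

Applying the same elementary operations to the rows and columns of A produces a congruent diagonal matrix with entries 4, 3/4, 1.
Counting signs: 3 positive.
Hence Q is positive definite.
⟨·,·⟩ is an inner product exactly when A is positive definite.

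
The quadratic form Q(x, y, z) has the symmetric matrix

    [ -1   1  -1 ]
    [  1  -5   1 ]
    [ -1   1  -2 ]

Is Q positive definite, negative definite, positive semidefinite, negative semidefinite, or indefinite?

Leading principal minors: Δ_1 = -1, Δ_2 = 4, Δ_3 = -4.
The signs alternate starting with Δ_1 < 0, so by Sylvester's criterion Q is negative definite.

negative definite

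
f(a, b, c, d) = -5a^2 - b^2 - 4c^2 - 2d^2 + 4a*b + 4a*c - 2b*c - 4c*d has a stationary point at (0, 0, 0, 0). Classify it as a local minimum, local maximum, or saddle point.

The Hessian at the origin is H = [[-10, 4, 4, 0], [4, -2, -2, 0], [4, -2, -8, -4], [0, 0, -4, -4]].
Congruent diagonalization of H (simultaneous row and column reduction) yields pivots -10, -2/5, -6, -4/3.
That gives 4 negative pivots.
H is negative definite, so the origin is a strict local maximum.

local maximum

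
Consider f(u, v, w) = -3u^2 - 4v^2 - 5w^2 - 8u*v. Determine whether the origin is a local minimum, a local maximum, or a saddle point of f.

saddle point

The Hessian at the origin is H = [[-6, -8, 0], [-8, -8, 0], [0, 0, -10]].
Congruent diagonalization of H (simultaneous row and column reduction) yields pivots -6, 8/3, -10.
Counting signs: 1 positive, 2 negative.
H is indefinite, so the origin is a saddle point.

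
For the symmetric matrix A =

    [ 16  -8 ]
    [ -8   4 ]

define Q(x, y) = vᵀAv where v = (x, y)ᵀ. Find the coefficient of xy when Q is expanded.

-16

The coefficient of xy is A[1,2] + A[2,1] = 2·(-8) = -16.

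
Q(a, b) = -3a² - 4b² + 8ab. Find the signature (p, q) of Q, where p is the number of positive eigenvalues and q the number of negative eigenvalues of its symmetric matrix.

The associated matrix is A = [[-3, 4], [4, -4]].
Symmetric row and column elimination reduces A to a congruent diagonal form with pivots -3, 4/3.
So there are 1 positive, 1 negative pivots.

(1, 1)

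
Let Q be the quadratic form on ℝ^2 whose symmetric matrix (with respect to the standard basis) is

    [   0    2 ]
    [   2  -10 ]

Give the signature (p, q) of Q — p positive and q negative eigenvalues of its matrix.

By Sylvester's law of inertia any congruent diagonalization of A has 1 positive, 1 negative and 0 zero entries.

(1, 1)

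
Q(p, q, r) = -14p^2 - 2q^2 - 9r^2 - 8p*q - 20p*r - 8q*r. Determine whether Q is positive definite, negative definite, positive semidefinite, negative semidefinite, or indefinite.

negative definite

Write A = [[-14, -4, -10], [-4, -2, -4], [-10, -4, -9]].
An LDLᵀ factorisation of A has diagonal entries -14, -6/7, -1/3.
Counting signs: 3 negative.
Hence Q is negative definite.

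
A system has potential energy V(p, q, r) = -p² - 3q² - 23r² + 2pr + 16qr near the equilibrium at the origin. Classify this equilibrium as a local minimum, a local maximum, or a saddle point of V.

local maximum

The Hessian at the origin is H = [[-2, 0, 2], [0, -6, 16], [2, 16, -46]].
Applying the same elementary operations to the rows and columns of H produces a congruent diagonal matrix with entries -2, -6, -4/3.
So there are 3 negative pivots.
H is negative definite, so the origin is a strict local maximum.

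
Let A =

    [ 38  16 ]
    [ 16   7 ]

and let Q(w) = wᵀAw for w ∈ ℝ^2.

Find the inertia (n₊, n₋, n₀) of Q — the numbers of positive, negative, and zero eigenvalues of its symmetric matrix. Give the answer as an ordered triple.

Row-reducing A symmetrically gives the diagonal entries 38, 5/19.
So there are 2 positive pivots.

(2, 0, 0)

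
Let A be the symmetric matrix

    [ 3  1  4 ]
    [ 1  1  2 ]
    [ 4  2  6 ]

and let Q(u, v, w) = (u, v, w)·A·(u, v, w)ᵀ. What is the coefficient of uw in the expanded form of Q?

The coefficient of uw is A[1,3] + A[3,1] = 2·4 = 8.

8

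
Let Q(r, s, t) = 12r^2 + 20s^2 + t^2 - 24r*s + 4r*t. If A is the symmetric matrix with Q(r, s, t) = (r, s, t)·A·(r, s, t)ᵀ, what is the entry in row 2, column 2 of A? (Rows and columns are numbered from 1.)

20

The coefficient of s^2 in Q is 20, and that is exactly A[2,2].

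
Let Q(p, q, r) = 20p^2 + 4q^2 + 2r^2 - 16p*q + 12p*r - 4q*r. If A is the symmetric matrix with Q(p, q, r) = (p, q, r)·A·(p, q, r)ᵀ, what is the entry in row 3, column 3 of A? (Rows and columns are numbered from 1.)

The coefficient of r^2 in Q is 2, and that is exactly A[3,3].

2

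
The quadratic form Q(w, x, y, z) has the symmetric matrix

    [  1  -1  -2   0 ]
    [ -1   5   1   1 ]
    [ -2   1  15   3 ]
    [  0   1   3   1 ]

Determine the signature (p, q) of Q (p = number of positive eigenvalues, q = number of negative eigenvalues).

(3, 1)

An LDLᵀ factorisation of A has diagonal entries 1, 4, 43/4, -10/43.
That gives 3 positive, 1 negative pivots.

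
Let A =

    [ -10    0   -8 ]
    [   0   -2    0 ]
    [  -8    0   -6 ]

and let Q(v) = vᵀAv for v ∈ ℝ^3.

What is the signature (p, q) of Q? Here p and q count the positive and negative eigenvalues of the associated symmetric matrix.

Congruent diagonalization of A (simultaneous row and column reduction) yields pivots -10, -2, 2/5.
That gives 1 positive, 2 negative pivots.

(1, 2)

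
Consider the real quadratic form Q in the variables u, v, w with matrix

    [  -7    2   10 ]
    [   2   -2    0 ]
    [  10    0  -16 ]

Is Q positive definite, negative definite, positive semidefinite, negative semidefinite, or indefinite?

indefinite

Row-reducing A symmetrically gives the diagonal entries -7, -10/7, 4.
Counting signs: 1 positive, 2 negative.
Hence Q is indefinite.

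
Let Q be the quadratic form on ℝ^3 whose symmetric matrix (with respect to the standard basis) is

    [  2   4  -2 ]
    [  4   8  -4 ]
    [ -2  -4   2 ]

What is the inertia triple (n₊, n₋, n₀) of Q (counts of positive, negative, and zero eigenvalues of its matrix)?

Applying the same elementary operations to the rows and columns of A produces a congruent diagonal matrix with entries 2, 0, 0.
So there are 1 positive, 2 zero pivots.

(1, 0, 2)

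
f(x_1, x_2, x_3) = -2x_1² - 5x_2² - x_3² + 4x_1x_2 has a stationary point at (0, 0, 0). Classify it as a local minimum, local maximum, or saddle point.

The Hessian at the origin is H = [[-4, 4, 0], [4, -10, 0], [0, 0, -2]].
Symmetric row and column elimination reduces H to a congruent diagonal form with pivots -4, -6, -2.
Counting signs: 3 negative.
H is negative definite, so the origin is a strict local maximum.

local maximum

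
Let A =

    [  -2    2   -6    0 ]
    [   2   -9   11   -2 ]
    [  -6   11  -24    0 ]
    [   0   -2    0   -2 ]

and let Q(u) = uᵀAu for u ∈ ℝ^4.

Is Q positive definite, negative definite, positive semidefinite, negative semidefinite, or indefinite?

Leading principal minors: Δ_1 = -2, Δ_2 = 14, Δ_3 = -34, Δ_4 = 20.
The signs alternate starting with Δ_1 < 0, so by Sylvester's criterion Q is negative definite.

negative definite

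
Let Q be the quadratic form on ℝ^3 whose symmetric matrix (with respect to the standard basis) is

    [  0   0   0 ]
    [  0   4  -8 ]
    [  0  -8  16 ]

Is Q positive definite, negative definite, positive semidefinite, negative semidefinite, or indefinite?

Applying the same elementary operations to the rows and columns of A produces a congruent diagonal matrix with entries 0, 4, 0.
That gives 1 positive, 2 zero pivots.
Hence Q is positive semidefinite.

positive semidefinite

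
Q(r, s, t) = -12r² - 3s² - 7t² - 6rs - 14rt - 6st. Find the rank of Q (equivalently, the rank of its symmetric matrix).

The symmetric matrix is A = [[-12, -3, -7], [-3, -3, -3], [-7, -3, -7]].
Congruent diagonalization of A (simultaneous row and column reduction) yields pivots -12, -9/4, -20/9.
So there are 3 negative pivots.
The rank is the number of nonzero pivots: 3.

3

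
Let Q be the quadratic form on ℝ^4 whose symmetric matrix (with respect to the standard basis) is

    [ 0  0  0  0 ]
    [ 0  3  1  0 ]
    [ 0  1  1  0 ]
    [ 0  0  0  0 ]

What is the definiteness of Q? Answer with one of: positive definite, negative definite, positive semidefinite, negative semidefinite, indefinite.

positive semidefinite

Congruent diagonalization of A (simultaneous row and column reduction) yields pivots 0, 3, 2/3, 0.
That gives 2 positive, 2 zero pivots.
Hence Q is positive semidefinite.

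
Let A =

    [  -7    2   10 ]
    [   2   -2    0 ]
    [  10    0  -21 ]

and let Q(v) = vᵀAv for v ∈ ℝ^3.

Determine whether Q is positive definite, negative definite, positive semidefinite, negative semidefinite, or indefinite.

negative definite

Leading principal minors: Δ_1 = -7, Δ_2 = 10, Δ_3 = -10.
The signs alternate starting with Δ_1 < 0, so by Sylvester's criterion Q is negative definite.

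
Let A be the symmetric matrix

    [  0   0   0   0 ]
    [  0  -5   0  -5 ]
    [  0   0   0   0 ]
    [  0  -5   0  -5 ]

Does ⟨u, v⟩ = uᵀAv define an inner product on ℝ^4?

Applying the same elementary operations to the rows and columns of A produces a congruent diagonal matrix with entries 0, -5, 0, 0.
Counting signs: 1 negative, 3 zero.
Hence Q is negative semidefinite.
⟨·,·⟩ is an inner product exactly when A is positive definite.

no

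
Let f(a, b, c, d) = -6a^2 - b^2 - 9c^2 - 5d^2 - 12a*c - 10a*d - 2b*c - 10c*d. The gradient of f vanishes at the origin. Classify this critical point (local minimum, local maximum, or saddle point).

The Hessian at the origin is H = [[-12, 0, -12, -10], [0, -2, -2, 0], [-12, -2, -18, -10], [-10, 0, -10, -10]].
An LDLᵀ factorisation of H has diagonal entries -12, -2, -4, -5/3.
So there are 4 negative pivots.
H is negative definite, so the origin is a strict local maximum.

local maximum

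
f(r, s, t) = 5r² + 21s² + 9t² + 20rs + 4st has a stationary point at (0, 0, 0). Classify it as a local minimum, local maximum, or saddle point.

local minimum

The Hessian at the origin is H = [[10, 20, 0], [20, 42, 4], [0, 4, 18]].
Symmetric row and column elimination reduces H to a congruent diagonal form with pivots 10, 2, 10.
Counting signs: 3 positive.
H is positive definite, so the origin is a strict local minimum.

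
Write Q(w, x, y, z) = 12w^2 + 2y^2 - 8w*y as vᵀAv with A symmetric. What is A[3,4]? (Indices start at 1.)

The coefficient of y·z in Q is 0. For a symmetric A this equals A[3,4] + A[4,3] = 2·A[3,4].
So A[3,4] = 0/2 = 0.

0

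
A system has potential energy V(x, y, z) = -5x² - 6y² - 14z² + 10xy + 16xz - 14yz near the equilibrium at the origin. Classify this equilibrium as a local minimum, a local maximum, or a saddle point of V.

local maximum

The Hessian at the origin is H = [[-10, 10, 16], [10, -12, -14], [16, -14, -28]].
An LDLᵀ factorisation of H has diagonal entries -10, -2, -2/5.
Counting signs: 3 negative.
H is negative definite, so the origin is a strict local maximum.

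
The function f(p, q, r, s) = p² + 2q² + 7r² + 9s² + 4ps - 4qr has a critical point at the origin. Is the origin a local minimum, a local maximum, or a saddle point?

The Hessian at the origin is H = [[2, 0, 0, 4], [0, 4, -4, 0], [0, -4, 14, 0], [4, 0, 0, 18]].
Symmetric row and column elimination reduces H to a congruent diagonal form with pivots 2, 4, 10, 10.
So there are 4 positive pivots.
H is positive definite, so the origin is a strict local minimum.

local minimum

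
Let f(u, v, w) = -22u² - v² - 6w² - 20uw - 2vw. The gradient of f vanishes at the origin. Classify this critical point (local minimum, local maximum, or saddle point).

The Hessian at the origin is H = [[-44, 0, -20], [0, -2, -2], [-20, -2, -12]].
Row-reducing H symmetrically gives the diagonal entries -44, -2, -10/11.
That gives 3 negative pivots.
H is negative definite, so the origin is a strict local maximum.

local maximum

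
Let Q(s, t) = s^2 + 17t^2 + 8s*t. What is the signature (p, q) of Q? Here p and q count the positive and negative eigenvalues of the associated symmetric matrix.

The symmetric matrix is A = [[1, 4], [4, 17]].
An LDLᵀ factorisation of A has diagonal entries 1, 1.
Counting signs: 2 positive.

(2, 0)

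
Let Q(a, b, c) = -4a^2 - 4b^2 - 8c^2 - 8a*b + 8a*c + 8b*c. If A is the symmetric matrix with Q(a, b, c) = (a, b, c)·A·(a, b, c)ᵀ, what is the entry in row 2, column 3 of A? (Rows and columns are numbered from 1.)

4

The coefficient of b·c in Q is 8. For a symmetric A this equals A[2,3] + A[3,2] = 2·A[2,3].
So A[2,3] = 8/2 = 4.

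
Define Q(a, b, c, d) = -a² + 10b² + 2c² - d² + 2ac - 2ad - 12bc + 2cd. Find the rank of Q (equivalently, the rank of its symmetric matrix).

The associated matrix is A = [[-1, 0, 1, -1], [0, 10, -6, 0], [1, -6, 2, 1], [-1, 0, 1, -1]].
Symmetric row and column elimination reduces A to a congruent diagonal form with pivots -1, 10, -3/5, 0.
Counting signs: 1 positive, 2 negative, 1 zero.
The rank is the number of nonzero pivots: 3.

3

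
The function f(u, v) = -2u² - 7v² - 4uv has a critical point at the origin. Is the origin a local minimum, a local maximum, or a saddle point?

The Hessian at the origin is H = [[-4, -4], [-4, -14]].
det H = -4·-14 − (-4)² = 40 > 0 and H[1,1] = -4 < 0, so H is negative definite.
Therefore the origin is a local maximum.

local maximum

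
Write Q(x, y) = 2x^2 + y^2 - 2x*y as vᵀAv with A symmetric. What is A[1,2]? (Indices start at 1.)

The coefficient of x·y in Q is -2. For a symmetric A this equals A[1,2] + A[2,1] = 2·A[1,2].
So A[1,2] = -2/2 = -1.

-1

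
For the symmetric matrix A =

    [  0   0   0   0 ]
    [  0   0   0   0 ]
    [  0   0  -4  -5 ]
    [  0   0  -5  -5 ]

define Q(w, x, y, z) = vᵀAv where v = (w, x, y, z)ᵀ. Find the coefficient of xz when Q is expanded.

The coefficient of xz is A[2,4] + A[4,2] = 2·0 = 0.

0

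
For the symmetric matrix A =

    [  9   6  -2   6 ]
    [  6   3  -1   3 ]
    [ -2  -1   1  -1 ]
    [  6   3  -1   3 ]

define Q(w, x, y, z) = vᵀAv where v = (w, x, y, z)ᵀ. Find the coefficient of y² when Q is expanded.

The coefficient of y² is the diagonal entry A[3,3] = 1.

1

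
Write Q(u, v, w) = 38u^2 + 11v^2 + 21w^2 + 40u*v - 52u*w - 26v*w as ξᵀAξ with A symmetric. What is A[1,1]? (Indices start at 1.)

The coefficient of u^2 in Q is 38, and that is exactly A[1,1].

38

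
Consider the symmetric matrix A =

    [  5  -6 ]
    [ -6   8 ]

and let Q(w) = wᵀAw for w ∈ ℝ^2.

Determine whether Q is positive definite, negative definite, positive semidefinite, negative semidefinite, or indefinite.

positive definite

An LDLᵀ factorisation of A has diagonal entries 5, 4/5.
That gives 2 positive pivots.
Hence Q is positive definite.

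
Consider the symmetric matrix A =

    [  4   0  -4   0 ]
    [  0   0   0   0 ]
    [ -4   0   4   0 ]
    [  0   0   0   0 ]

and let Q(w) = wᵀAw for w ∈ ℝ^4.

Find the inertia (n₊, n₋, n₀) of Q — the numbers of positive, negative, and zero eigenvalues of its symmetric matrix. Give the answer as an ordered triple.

Symmetric row and column elimination reduces A to a congruent diagonal form with pivots 4, 0, 0, 0.
That gives 1 positive, 3 zero pivots.

(1, 0, 3)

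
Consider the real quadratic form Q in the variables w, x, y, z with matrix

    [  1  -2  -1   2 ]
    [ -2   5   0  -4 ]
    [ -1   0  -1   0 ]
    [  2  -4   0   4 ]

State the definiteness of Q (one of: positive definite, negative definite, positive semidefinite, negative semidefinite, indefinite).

Congruent diagonalization of A (simultaneous row and column reduction) yields pivots 1, 1, -6, 2/3.
Counting signs: 3 positive, 1 negative.
Hence Q is indefinite.

indefinite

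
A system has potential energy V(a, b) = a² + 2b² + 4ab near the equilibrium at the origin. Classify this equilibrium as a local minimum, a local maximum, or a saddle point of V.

saddle point

The Hessian at the origin is H = [[2, 4], [4, 4]].
det H = 2·4 − (4)² = -8 < 0, so H is indefinite.
Therefore the origin is a saddle point.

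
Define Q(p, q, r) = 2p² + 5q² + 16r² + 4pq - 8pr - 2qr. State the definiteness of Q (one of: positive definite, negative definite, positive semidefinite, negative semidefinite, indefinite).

positive definite

The associated matrix is A = [[2, 2, -4], [2, 5, -1], [-4, -1, 16]].
Congruent diagonalization of A (simultaneous row and column reduction) yields pivots 2, 3, 5.
Counting signs: 3 positive.
Hence Q is positive definite.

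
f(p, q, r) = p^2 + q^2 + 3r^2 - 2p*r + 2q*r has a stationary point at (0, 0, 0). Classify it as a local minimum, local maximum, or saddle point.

local minimum

The Hessian at the origin is H = [[2, 0, -2], [0, 2, 2], [-2, 2, 6]].
An LDLᵀ factorisation of H has diagonal entries 2, 2, 2.
That gives 3 positive pivots.
H is positive definite, so the origin is a strict local minimum.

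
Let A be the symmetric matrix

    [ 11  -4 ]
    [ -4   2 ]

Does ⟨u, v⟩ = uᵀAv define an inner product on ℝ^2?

yes

For the 2×2 matrix [[11, -4], [-4, 2]]: det = 11·2 − (-4)² = 6, trace = 13.
det > 0 so both eigenvalues share the sign of the trace; trace = 13 > 0 ⇒ both positive.
⟨·,·⟩ is an inner product exactly when A is positive definite.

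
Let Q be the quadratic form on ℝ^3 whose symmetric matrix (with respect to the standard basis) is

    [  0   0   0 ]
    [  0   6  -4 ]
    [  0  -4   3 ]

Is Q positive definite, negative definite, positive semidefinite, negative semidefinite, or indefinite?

positive semidefinite

Congruent diagonalization of A (simultaneous row and column reduction) yields pivots 0, 6, 1/3.
Counting signs: 2 positive, 1 zero.
Hence Q is positive semidefinite.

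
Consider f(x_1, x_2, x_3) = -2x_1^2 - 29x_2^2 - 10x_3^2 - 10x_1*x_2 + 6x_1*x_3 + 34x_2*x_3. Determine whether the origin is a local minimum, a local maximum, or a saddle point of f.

The Hessian at the origin is H = [[-4, -10, 6], [-10, -58, 34], [6, 34, -20]].
An LDLᵀ factorisation of H has diagonal entries -4, -33, -2/33.
That gives 3 negative pivots.
H is negative definite, so the origin is a strict local maximum.

local maximum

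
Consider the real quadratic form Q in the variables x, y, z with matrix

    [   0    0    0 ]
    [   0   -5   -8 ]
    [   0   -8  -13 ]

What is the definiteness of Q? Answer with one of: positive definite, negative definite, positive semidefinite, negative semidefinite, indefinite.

negative semidefinite

Applying the same elementary operations to the rows and columns of A produces a congruent diagonal matrix with entries 0, -5, -1/5.
So there are 2 negative, 1 zero pivots.
Hence Q is negative semidefinite.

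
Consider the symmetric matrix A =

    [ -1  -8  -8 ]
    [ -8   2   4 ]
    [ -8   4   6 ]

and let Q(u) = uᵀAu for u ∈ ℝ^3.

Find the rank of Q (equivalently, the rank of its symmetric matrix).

3

Applying the same elementary operations to the rows and columns of A produces a congruent diagonal matrix with entries -1, 66, -2/33.
So there are 1 positive, 2 negative pivots.
The rank is the number of nonzero pivots: 3.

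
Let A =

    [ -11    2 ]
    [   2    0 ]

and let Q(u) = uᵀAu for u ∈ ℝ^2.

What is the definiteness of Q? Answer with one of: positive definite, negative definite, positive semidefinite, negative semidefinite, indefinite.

For the 2×2 matrix [[-11, 2], [2, 0]]: det = -11·0 − (2)² = -4, trace = -11.
det < 0 so the eigenvalues have opposite signs; the form is indefinite.

indefinite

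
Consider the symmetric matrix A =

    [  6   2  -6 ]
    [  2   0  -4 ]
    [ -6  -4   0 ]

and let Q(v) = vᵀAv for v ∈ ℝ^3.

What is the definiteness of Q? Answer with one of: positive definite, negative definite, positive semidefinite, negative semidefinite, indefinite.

indefinite

Symmetric row and column elimination reduces A to a congruent diagonal form with pivots 6, -2/3, 0.
So there are 1 positive, 1 negative, 1 zero pivots.
Hence Q is indefinite.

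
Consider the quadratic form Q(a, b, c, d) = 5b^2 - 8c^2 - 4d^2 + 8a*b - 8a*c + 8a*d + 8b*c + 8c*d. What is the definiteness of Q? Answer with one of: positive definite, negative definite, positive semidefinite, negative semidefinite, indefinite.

indefinite

The symmetric matrix is A = [[0, 4, -4, 4], [4, 5, 4, 0], [-4, 4, -8, 4], [4, 0, 4, -4]].
A is congruent to a diagonal matrix with 2 positive, 2 negative and 0 zero entries, so Q is indefinite.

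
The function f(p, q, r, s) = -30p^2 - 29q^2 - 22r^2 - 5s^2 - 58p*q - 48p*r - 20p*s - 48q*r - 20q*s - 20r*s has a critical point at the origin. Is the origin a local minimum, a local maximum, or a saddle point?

The Hessian at the origin is H = [[-60, -58, -48, -20], [-58, -58, -48, -20], [-48, -48, -44, -20], [-20, -20, -20, -10]].
Applying the same elementary operations to the rows and columns of H produces a congruent diagonal matrix with entries -60, -29/15, -124/29, -10/31.
So there are 4 negative pivots.
H is negative definite, so the origin is a strict local maximum.

local maximum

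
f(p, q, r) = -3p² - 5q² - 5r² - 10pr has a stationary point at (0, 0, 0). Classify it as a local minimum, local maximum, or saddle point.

The Hessian at the origin is H = [[-6, 0, -10], [0, -10, 0], [-10, 0, -10]].
An LDLᵀ factorisation of H has diagonal entries -6, -10, 20/3.
Counting signs: 1 positive, 2 negative.
H is indefinite, so the origin is a saddle point.

saddle point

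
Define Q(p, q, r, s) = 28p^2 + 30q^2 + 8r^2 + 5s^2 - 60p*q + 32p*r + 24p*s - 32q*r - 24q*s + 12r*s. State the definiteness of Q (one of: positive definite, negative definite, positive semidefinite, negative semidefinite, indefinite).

Write A = [[28, -30, 16, 12], [-30, 30, -16, -12], [16, -16, 8, 6], [12, -12, 6, 5]].
Congruent diagonalization of A (simultaneous row and column reduction) yields pivots 28, -15/7, -8/15, 1/2.
Counting signs: 2 positive, 2 negative.
Hence Q is indefinite.

indefinite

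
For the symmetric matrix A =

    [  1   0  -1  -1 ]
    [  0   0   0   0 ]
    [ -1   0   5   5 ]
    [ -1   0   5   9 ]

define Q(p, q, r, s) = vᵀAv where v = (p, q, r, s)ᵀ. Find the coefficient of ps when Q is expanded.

The coefficient of ps is A[1,4] + A[4,1] = 2·(-1) = -2.

-2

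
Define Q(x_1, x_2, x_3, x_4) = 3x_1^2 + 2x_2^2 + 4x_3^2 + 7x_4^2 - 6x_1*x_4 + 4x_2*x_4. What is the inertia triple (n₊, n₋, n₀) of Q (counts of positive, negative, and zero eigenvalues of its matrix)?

The symmetric matrix is A = [[3, 0, 0, -3], [0, 2, 0, 2], [0, 0, 4, 0], [-3, 2, 0, 7]].
Row-reducing A symmetrically gives the diagonal entries 3, 2, 4, 2.
That gives 4 positive pivots.

(4, 0, 0)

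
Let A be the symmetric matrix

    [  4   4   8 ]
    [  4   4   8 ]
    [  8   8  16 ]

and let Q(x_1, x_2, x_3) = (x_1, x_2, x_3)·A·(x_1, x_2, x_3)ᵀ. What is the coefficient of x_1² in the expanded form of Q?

The coefficient of x_1² is the diagonal entry A[1,1] = 4.

4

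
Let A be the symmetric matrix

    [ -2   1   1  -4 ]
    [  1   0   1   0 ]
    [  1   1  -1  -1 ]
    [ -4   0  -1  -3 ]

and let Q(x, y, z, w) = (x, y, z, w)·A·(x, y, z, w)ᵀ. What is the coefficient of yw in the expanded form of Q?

0

The coefficient of yw is A[2,4] + A[4,2] = 2·0 = 0.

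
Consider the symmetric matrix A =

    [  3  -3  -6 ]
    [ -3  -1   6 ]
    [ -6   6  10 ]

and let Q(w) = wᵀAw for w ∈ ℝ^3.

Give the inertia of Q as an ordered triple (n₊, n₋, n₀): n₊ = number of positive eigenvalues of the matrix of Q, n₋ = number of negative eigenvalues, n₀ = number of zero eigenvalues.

(1, 2, 0)

Congruent diagonalization of A (simultaneous row and column reduction) yields pivots 3, -4, -2.
Counting signs: 1 positive, 2 negative.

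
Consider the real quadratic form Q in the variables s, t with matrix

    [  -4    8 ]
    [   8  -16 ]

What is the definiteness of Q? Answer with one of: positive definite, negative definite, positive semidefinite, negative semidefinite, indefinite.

Symmetric row and column elimination reduces A to a congruent diagonal form with pivots -4, 0.
That gives 1 negative, 1 zero pivots.
Hence Q is negative semidefinite.

negative semidefinite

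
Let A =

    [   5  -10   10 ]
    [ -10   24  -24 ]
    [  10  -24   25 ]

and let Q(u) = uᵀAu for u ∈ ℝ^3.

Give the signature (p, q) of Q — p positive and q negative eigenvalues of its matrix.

Row-reducing A symmetrically gives the diagonal entries 5, 4, 1.
So there are 3 positive pivots.

(3, 0)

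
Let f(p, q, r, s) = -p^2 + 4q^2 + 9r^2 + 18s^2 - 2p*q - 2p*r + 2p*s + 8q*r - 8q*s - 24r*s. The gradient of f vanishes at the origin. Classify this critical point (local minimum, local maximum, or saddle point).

The Hessian at the origin is H = [[-2, -2, -2, 2], [-2, 8, 8, -8], [-2, 8, 18, -24], [2, -8, -24, 36]].
Congruent diagonalization of H (simultaneous row and column reduction) yields pivots -2, 10, 10, 12/5.
So there are 3 positive, 1 negative pivots.
H is indefinite, so the origin is a saddle point.

saddle point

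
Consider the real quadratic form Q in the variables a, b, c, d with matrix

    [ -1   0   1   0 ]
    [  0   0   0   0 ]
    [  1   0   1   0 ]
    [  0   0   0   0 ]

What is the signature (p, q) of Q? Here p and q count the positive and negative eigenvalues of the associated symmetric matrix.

Symmetric row and column elimination reduces A to a congruent diagonal form with pivots -1, 0, 2, 0.
Counting signs: 1 positive, 1 negative, 2 zero.

(1, 1)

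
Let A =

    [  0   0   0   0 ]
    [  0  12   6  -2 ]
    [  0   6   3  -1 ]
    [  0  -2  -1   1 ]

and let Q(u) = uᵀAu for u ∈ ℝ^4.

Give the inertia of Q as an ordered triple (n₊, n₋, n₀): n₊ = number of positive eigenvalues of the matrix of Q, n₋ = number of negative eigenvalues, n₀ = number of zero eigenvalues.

Row-reducing A symmetrically gives the diagonal entries 0, 12, 0, 2/3.
That gives 2 positive, 2 zero pivots.

(2, 0, 2)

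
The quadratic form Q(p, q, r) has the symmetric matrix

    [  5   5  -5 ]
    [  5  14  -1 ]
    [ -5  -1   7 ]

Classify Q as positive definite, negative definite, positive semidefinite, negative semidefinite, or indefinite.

Applying the same elementary operations to the rows and columns of A produces a congruent diagonal matrix with entries 5, 9, 2/9.
Counting signs: 3 positive.
Hence Q is positive definite.

positive definite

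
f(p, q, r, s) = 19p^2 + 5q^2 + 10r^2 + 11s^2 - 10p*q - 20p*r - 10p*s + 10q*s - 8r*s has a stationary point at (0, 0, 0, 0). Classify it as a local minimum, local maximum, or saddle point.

local minimum

The Hessian at the origin is H = [[38, -10, -20, -10], [-10, 10, 0, 10], [-20, 0, 20, -8], [-10, 10, -8, 22]].
Symmetric row and column elimination reduces H to a congruent diagonal form with pivots 38, 140/19, 40/7, 4/5.
So there are 4 positive pivots.
H is positive definite, so the origin is a strict local minimum.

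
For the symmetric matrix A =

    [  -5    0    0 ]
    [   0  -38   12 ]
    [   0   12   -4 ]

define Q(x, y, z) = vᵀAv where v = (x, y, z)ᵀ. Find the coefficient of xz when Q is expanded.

0

The coefficient of xz is A[1,3] + A[3,1] = 2·0 = 0.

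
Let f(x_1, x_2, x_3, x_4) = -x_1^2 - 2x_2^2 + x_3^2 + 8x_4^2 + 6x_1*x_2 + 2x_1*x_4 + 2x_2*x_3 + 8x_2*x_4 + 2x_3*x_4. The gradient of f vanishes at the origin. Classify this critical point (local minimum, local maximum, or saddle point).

The Hessian at the origin is H = [[-2, 6, 0, 2], [6, -4, 2, 8], [0, 2, 2, 2], [2, 8, 2, 16]].
An LDLᵀ factorisation of H has diagonal entries -2, 14, 12/7, 4.
So there are 3 positive, 1 negative pivots.
H is indefinite, so the origin is a saddle point.

saddle point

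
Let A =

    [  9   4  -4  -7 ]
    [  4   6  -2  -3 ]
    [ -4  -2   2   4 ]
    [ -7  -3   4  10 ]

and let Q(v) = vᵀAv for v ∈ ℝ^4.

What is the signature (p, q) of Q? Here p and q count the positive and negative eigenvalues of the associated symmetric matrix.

Applying the same elementary operations to the rows and columns of A produces a congruent diagonal matrix with entries 9, 38/9, 4/19, 3/4.
Counting signs: 4 positive.

(4, 0)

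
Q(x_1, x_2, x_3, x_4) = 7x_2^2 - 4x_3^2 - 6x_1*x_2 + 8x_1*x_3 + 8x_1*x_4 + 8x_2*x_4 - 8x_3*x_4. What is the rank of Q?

The symmetric matrix is A = [[0, -3, 4, 4], [-3, 7, 0, 4], [4, 0, -4, -4], [4, 4, -4, 0]].
Row reduction of A gives 4 nonzero rows, so rank A = 4.

4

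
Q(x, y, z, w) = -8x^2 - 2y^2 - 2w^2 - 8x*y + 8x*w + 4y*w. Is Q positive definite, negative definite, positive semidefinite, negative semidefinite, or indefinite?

negative semidefinite

The associated matrix is A = [[-8, -4, 0, 4], [-4, -2, 0, 2], [0, 0, 0, 0], [4, 2, 0, -2]].
Row-reducing A symmetrically gives the diagonal entries -8, 0, 0, 0.
Counting signs: 1 negative, 3 zero.
Hence Q is negative semidefinite.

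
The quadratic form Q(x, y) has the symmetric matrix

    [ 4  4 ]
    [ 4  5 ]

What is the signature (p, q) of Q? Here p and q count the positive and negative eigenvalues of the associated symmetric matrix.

(2, 0)

Symmetric row and column elimination reduces A to a congruent diagonal form with pivots 4, 1.
Counting signs: 2 positive.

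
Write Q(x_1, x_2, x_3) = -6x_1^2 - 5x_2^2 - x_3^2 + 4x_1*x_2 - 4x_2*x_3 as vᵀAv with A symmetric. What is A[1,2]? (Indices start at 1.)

2

The coefficient of x_1·x_2 in Q is 4. For a symmetric A this equals A[1,2] + A[2,1] = 2·A[1,2].
So A[1,2] = 4/2 = 2.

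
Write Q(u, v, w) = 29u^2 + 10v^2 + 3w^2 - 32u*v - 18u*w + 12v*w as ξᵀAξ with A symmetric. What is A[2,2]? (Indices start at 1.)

10

The coefficient of v^2 in Q is 10, and that is exactly A[2,2].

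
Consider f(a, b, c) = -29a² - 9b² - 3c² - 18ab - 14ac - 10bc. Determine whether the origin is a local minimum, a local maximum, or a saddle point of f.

local maximum

The Hessian at the origin is H = [[-58, -18, -14], [-18, -18, -10], [-14, -10, -6]].
Congruent diagonalization of H (simultaneous row and column reduction) yields pivots -58, -360/29, -2/45.
That gives 3 negative pivots.
H is negative definite, so the origin is a strict local maximum.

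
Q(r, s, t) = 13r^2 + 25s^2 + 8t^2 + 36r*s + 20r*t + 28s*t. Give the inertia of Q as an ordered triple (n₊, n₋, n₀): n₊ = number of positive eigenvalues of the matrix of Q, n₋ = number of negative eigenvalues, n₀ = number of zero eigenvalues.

(2, 0, 1)

The symmetric matrix is A = [[13, 18, 10], [18, 25, 14], [10, 14, 8]].
Row-reducing A symmetrically gives the diagonal entries 13, 1/13, 0.
That gives 2 positive, 1 zero pivots.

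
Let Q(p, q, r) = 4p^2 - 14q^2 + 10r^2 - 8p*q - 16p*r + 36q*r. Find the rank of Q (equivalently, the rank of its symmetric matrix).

The associated matrix is A = [[4, -4, -8], [-4, -14, 18], [-8, 18, 10]].
Applying the same elementary operations to the rows and columns of A produces a congruent diagonal matrix with entries 4, -18, -4/9.
That gives 1 positive, 2 negative pivots.
The rank is the number of nonzero pivots: 3.

3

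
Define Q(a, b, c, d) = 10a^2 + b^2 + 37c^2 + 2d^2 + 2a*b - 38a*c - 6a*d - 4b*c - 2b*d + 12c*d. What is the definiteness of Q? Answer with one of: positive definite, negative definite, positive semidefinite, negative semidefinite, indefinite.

positive definite

The symmetric matrix is A = [[10, 1, -19, -3], [1, 1, -2, -1], [-19, -2, 37, 6], [-3, -1, 6, 2]].
An LDLᵀ factorisation of A has diagonal entries 10, 9/10, 8/9, 1/2.
Counting signs: 4 positive.
Hence Q is positive definite.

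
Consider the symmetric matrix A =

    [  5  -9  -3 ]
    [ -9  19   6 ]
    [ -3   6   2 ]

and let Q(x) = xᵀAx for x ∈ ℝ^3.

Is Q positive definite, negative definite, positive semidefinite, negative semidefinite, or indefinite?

positive definite

Row-reducing A symmetrically gives the diagonal entries 5, 14/5, 1/14.
So there are 3 positive pivots.
Hence Q is positive definite.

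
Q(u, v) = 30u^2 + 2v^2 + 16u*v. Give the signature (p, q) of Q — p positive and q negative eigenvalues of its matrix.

The associated matrix is A = [[30, 8], [8, 2]].
Congruent diagonalization of A (simultaneous row and column reduction) yields pivots 30, -2/15.
So there are 1 positive, 1 negative pivots.

(1, 1)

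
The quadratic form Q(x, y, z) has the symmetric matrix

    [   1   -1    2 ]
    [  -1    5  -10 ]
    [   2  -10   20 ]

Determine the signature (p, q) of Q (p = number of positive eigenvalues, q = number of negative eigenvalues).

(2, 0)

Congruent diagonalization of A (simultaneous row and column reduction) yields pivots 1, 4, 0.
That gives 2 positive, 1 zero pivots.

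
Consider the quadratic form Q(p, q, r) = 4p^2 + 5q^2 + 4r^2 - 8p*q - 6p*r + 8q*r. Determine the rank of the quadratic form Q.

Write A = [[4, -4, -3], [-4, 5, 4], [-3, 4, 4]].
Row-reducing A symmetrically gives the diagonal entries 4, 1, 3/4.
That gives 3 positive pivots.
The rank is the number of nonzero pivots: 3.

3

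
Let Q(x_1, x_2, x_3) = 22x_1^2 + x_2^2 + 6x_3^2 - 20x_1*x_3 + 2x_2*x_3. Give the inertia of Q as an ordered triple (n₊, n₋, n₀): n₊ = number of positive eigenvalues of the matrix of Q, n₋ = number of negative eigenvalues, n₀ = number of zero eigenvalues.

(3, 0, 0)

Write A = [[22, 0, -10], [0, 1, 1], [-10, 1, 6]].
Row-reducing A symmetrically gives the diagonal entries 22, 1, 5/11.
Counting signs: 3 positive.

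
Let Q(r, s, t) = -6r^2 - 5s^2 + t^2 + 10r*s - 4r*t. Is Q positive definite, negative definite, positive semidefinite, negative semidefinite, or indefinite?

indefinite

The associated matrix is A = [[-6, 5, -2], [5, -5, 0], [-2, 0, 1]].
An LDLᵀ factorisation of A has diagonal entries -6, -5/6, 5.
That gives 1 positive, 2 negative pivots.
Hence Q is indefinite.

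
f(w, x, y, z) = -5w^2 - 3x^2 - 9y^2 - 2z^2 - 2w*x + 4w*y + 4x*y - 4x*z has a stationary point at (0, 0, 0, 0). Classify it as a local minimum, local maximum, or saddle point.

The Hessian at the origin is H = [[-10, -2, 4, 0], [-2, -6, 4, -4], [4, 4, -18, 0], [0, -4, 0, -4]].
Symmetric row and column elimination reduces H to a congruent diagonal form with pivots -10, -28/5, -102/7, -40/51.
That gives 4 negative pivots.
H is negative definite, so the origin is a strict local maximum.

local maximum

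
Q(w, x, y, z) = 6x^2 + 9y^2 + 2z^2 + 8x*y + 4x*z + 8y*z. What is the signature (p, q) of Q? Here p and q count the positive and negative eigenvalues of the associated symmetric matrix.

(3, 0)

Write A = [[0, 0, 0, 0], [0, 6, 4, 2], [0, 4, 9, 4], [0, 2, 4, 2]].
Applying the same elementary operations to the rows and columns of A produces a congruent diagonal matrix with entries 0, 6, 19/3, 4/19.
Counting signs: 3 positive, 1 zero.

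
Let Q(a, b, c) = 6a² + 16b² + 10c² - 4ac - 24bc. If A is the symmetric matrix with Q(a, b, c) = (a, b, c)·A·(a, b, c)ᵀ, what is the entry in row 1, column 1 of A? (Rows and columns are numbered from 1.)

6

The coefficient of a² in Q is 6, and that is exactly A[1,1].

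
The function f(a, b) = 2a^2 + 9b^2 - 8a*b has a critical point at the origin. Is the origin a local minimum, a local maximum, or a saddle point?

The Hessian at the origin is H = [[4, -8], [-8, 18]].
det H = 4·18 − (-8)² = 8 > 0 and H[1,1] = 4 > 0, so H is positive definite.
Therefore the origin is a local minimum.

local minimum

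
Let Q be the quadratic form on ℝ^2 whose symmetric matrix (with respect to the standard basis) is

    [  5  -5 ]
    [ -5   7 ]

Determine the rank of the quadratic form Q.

2

An LDLᵀ factorisation of A has diagonal entries 5, 2.
Counting signs: 2 positive.
The rank is the number of nonzero pivots: 2.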